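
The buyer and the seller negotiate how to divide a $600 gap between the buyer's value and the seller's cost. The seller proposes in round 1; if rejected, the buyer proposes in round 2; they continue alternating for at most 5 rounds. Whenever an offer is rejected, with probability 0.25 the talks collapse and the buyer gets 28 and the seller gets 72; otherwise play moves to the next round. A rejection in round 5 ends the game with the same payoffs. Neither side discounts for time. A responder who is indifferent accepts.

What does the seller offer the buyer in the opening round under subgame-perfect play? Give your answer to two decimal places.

174.48

By backward induction:
Round 5 (the seller proposes): the buyer gets 28 if talks fail, so the seller offers 28 and keeps 572.
Round 4 (the buyer proposes): rejecting gives the seller an expected 0.75 × 572 + 0.25 × 72 = 447, so the buyer offers 447, keeping 153.
Round 3 (the seller proposes): rejecting gives the buyer an expected 0.75 × 153 + 0.25 × 28 = 121.75; the seller offers that and keeps 478.25.
Round 2 (the buyer proposes): rejecting gives the seller an expected 0.75 × 478.25 + 0.25 × 72 = 376.6875. The buyer offers 376.6875 and keeps 600 − 376.6875 = 223.3125.
Round 1 (the seller proposes): rejecting gives the buyer an expected 0.75 × 223.3125 + 0.25 × 28 = 174.484375. The seller offers 174.484375 and keeps 600 − 174.484375 = 425.515625.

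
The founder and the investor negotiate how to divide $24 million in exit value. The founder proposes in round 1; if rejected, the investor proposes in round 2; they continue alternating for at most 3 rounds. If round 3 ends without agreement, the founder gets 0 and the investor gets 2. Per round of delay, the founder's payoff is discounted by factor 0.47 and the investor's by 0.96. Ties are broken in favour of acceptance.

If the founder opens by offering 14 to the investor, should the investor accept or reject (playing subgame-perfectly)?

Round 3 (the founder proposes): the investor gets 2 if talks fail, so the founder offers 2 and keeps 22.
Round 2 (the investor proposes): the founder can get 22 next round, worth 0.47 × 22 = 10.34 now; the investor offers that and keeps 13.66.
So by rejecting in round 1, the investor gets 13.66 next round, worth 0.96 × 13.66 = 13.1136 now.
Offer 14 ≥ 13.1136, so the investor accepts.

Accept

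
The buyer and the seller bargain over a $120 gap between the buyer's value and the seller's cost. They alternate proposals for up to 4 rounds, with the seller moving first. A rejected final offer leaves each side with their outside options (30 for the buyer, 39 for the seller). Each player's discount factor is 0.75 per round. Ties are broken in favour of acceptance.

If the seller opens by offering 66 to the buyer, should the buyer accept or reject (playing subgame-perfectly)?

Accept

Round 4 (the buyer proposes): the seller gets 39 if talks fail, so the buyer offers 39 and keeps 81.
Round 3 (the seller proposes): the buyer can get 81 next round, worth 0.75 × 81 = 60.75 now; the seller offers that and keeps 59.25.
Round 2 (the buyer proposes): the seller can get 59.25 next round, worth 0.75 × 59.25 = 44.4375 now. The buyer offers 44.4375 and keeps 120 − 44.4375 = 75.5625.
So by rejecting in round 1, the buyer gets 75.5625 next round, worth 0.75 × 75.5625 = 56.671875 now.
Offer 66 ≥ 56.671875, so the buyer accepts.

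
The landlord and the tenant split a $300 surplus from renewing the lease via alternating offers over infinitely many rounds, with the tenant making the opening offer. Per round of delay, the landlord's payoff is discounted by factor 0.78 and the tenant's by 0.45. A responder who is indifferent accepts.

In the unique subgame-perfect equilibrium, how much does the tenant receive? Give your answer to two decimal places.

101.69

Let x be the tenant's share when the tenant proposes and y be the landlord's share when the landlord proposes.
The landlord accepts iff offered ≥ 0.78·y, so x = 300 − 0.78y. Symmetrically y = 300 − 0.45x.
Substituting: x = 300 − 0.78(300 − 0.45x), giving x(1 − 0.45·0.78) = 300(1 − 0.78).
So x = 300 × 0.22 / 0.649 ≈ 101.6949, and the landlord receives 300 − x ≈ 198.3051.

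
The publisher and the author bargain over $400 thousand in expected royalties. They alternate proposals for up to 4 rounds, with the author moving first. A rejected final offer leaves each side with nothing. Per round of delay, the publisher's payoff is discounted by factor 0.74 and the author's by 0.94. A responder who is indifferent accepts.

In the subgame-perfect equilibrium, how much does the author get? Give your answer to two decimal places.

176.34

Round 4 (the publisher proposes): the author will accept anything ≥ 0, so the publisher offers 0 and keeps 400.
Round 3 (the author proposes): the publisher can get 400 next round, worth 0.74 × 400 = 296 now. The author offers 296 and keeps 400 − 296 = 104.
Round 2 (the publisher proposes): the author can get 104 next round, worth 0.94 × 104 = 97.76 now. The publisher offers 97.76 and keeps 400 − 97.76 = 302.24.
Round 1 (the author proposes): the publisher can get 302.24 next round, worth 0.74 × 302.24 = 223.6576 now. The author offers 223.6576 and keeps 400 − 223.6576 = 176.3424.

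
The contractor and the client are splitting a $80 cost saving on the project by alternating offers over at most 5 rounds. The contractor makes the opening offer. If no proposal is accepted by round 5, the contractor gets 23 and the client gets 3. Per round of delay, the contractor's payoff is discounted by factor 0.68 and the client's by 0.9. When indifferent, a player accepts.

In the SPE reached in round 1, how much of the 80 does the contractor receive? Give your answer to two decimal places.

41.74

Round 5 (the contractor proposes): the client gets 3 if talks fail, so the contractor offers 3 and keeps 77.
Round 4 (the client proposes): the contractor can get 77 next round, worth 0.68 × 77 = 52.36 now. The client offers 52.36 and keeps 80 − 52.36 = 27.64.
Round 3 (the contractor proposes): the client can get 27.64 next round, worth 0.9 × 27.64 = 24.876 now; the contractor offers that and keeps 55.124.
Round 2 (the client proposes): the contractor can get 55.124 next round, worth 0.68 × 55.124 = 37.48432 now; the client offers that and keeps 42.51568.
Round 1 (the contractor proposes): the client can get 42.51568 next round, worth 0.9 × 42.51568 = 38.264112 now; the contractor offers that and keeps 41.735888.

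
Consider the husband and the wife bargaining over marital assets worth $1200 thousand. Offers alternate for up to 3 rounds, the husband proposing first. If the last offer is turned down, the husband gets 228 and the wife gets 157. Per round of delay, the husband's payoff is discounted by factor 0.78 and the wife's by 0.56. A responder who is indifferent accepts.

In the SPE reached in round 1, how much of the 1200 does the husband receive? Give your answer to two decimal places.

983.58

Round 3 (the husband proposes): the wife gets 157 if talks fail, so the husband offers 157 and keeps 1043.
Round 2 (the wife proposes): the husband can get 1043 next round, worth 0.78 × 1043 = 813.54 now, so the wife offers 813.54, keeping 386.46.
Round 1 (the husband proposes): the wife can get 386.46 next round, worth 0.56 × 386.46 = 216.4176 now, so the husband offers 216.4176, keeping 983.5824.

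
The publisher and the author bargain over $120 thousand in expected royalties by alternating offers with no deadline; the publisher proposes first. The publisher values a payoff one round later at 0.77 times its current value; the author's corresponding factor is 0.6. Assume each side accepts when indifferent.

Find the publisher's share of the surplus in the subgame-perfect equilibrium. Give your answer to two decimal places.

In a stationary SPE each proposer offers the other exactly their discounted continuation value.
If the publisher keeps x when proposing and the author keeps y when proposing, then x = 120 − 0.6y and y = 120 − 0.77x.
Solving: x = 120(1 − 0.6) / (1 − 0.77·0.6) = 48 / 0.538 ≈ 89.2193.
The author gets 120 − 89.2193 ≈ 30.7807.

89.22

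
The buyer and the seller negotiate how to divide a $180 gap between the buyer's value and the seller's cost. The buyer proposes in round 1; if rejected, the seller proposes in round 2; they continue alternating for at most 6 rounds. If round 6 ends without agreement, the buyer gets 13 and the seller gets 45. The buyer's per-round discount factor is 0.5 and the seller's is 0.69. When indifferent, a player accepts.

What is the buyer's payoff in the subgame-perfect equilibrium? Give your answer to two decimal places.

82.76

Round 6 (the seller proposes): the buyer gets 13 if talks fail, so the seller offers 13 and keeps 167.
Round 5 (the buyer proposes): the seller can get 167 next round, worth 0.69 × 167 = 115.23 now; the buyer offers that and keeps 64.77.
Round 4 (the seller proposes): the buyer can get 64.77 next round, worth 0.5 × 64.77 = 32.385 now. The seller offers 32.385 and keeps 180 − 32.385 = 147.615.
Round 3 (the buyer proposes): the seller can get 147.615 next round, worth 0.69 × 147.615 = 101.85435 now; the buyer offers that and keeps 78.14565.
Round 2 (the seller proposes): the buyer can get 78.14565 next round, worth 0.5 × 78.14565 = 39.072825 now. The seller offers 39.072825 and keeps 180 − 39.072825 = 140.927175.
Round 1 (the buyer proposes): the seller can get 140.927175 next round, worth 0.69 × 140.927175 = 97.23975075 now; the buyer offers that and keeps 82.76024925.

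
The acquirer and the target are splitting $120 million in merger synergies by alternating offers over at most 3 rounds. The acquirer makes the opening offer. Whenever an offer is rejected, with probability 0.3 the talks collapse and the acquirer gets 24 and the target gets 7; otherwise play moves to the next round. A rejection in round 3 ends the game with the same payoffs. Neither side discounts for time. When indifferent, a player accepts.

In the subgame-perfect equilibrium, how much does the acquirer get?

94.31

Round 3 (the acquirer proposes): the target gets 7 if talks fail, so the acquirer offers 7 and keeps 113.
Round 2 (the target proposes): rejecting gives the acquirer an expected 0.7 × 113 + 0.3 × 24 = 86.3, so the target offers 86.3, keeping 33.7.
Round 1 (the acquirer proposes): rejecting gives the target an expected 0.7 × 33.7 + 0.3 × 7 = 25.69; the acquirer offers that and keeps 94.31.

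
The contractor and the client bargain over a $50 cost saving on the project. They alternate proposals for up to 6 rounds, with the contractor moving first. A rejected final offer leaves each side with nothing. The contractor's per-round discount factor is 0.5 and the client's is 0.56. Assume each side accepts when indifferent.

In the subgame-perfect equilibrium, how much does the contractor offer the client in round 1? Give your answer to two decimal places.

Round 6 (the client proposes): the contractor will accept anything ≥ 0, so the client offers 0 and keeps 50.
Round 5 (the contractor proposes): the client can get 50 next round, worth 0.56 × 50 = 28 now; the contractor offers that and keeps 22.
Round 4 (the client proposes): the contractor can get 22 next round, worth 0.5 × 22 = 11 now, so the client offers 11, keeping 39.
Round 3 (the contractor proposes): the client can get 39 next round, worth 0.56 × 39 = 21.84 now; the contractor offers that and keeps 28.16.
Round 2 (the client proposes): the contractor can get 28.16 next round, worth 0.5 × 28.16 = 14.08 now; the client offers that and keeps 35.92.
Round 1 (the contractor proposes): the client can get 35.92 next round, worth 0.56 × 35.92 = 20.1152 now. The contractor offers 20.1152 and keeps 50 − 20.1152 = 29.8848.

20.12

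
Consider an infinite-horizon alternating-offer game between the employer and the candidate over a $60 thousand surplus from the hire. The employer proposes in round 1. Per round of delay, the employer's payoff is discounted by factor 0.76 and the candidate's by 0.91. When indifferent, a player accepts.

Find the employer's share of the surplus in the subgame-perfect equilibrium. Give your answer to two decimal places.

17.51

In a stationary SPE each proposer offers the other exactly their discounted continuation value.
If the employer keeps x when proposing and the candidate keeps y when proposing, then x = 60 − 0.91y and y = 60 − 0.76x.
Solving: x = 60(1 − 0.91) / (1 − 0.76·0.91) = 5.4 / 0.3084 ≈ 17.5097.
The candidate gets 60 − 17.5097 ≈ 42.4903.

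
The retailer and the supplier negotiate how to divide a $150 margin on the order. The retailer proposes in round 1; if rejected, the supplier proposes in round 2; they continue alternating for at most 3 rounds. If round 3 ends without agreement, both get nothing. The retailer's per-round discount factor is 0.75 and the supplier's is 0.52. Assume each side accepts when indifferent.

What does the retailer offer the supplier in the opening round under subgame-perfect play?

19.5

By backward induction:
Round 3 (the retailer proposes): the supplier will accept anything ≥ 0, so the retailer offers 0 and keeps 150.
Round 2 (the supplier proposes): the retailer can get 150 next round, worth 0.75 × 150 = 112.5 now; the supplier offers that and keeps 37.5.
Round 1 (the retailer proposes): the supplier can get 37.5 next round, worth 0.52 × 37.5 = 19.5 now. The retailer offers 19.5 and keeps 150 − 19.5 = 130.5.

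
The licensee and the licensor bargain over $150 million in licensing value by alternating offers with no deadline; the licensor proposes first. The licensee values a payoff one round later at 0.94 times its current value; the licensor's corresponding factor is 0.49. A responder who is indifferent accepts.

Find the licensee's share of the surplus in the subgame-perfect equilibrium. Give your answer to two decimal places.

When the licensor proposes, the licensee accepts any offer worth at least 0.94 times what the licensee would get by proposing next round; and vice versa.
This gives x = 150 − 0.94y and y = 150 − 0.49x, where x and y are each side's share when it proposes.
Hence (1 − 0.94·0.49)x = 150(1 − 0.94), i.e. 0.5394·x = 9.
x ≈ 16.6852; the licensee's share is 150 − x ≈ 133.3148.

133.31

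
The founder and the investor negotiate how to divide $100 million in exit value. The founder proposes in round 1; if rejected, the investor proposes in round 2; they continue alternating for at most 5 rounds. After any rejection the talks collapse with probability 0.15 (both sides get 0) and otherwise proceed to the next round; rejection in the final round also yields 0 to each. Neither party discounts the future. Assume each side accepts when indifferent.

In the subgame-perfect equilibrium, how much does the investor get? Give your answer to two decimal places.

By backward induction:
Round 5 (the founder proposes): the investor will accept anything ≥ 0, so the founder offers 0 and keeps 100.
Round 4 (the investor proposes): rejecting gives the founder an expected 0.85 × 100 = 85. The investor offers 85 and keeps 100 − 85 = 15.
Round 3 (the founder proposes): rejecting gives the investor an expected 0.85 × 15 = 12.75. The founder offers 12.75 and keeps 100 − 12.75 = 87.25.
Round 2 (the investor proposes): rejecting gives the founder an expected 0.85 × 87.25 = 74.1625; the investor offers that and keeps 25.8375.
Round 1 (the founder proposes): rejecting gives the investor an expected 0.85 × 25.8375 = 21.961875, so the founder offers 21.961875, keeping 78.038125.

21.96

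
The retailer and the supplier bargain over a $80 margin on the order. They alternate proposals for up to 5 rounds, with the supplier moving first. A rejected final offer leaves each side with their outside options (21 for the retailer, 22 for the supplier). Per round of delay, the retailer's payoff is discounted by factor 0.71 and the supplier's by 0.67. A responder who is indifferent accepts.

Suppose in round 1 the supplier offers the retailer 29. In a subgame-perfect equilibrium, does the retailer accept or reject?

Reject

Round 5 (the supplier proposes): the retailer gets 21 if talks fail, so the supplier offers 21 and keeps 59.
Round 4 (the retailer proposes): the supplier can get 59 next round, worth 0.67 × 59 = 39.53 now; the retailer offers that and keeps 40.47.
Round 3 (the supplier proposes): the retailer can get 40.47 next round, worth 0.71 × 40.47 = 28.7337 now. The supplier offers 28.7337 and keeps 80 − 28.7337 = 51.2663.
Round 2 (the retailer proposes): the supplier can get 51.2663 next round, worth 0.67 × 51.2663 = 34.348421 now. The retailer offers 34.348421 and keeps 80 − 34.348421 = 45.651579.
So by rejecting in round 1, the retailer gets 45.651579 next round, worth 0.71 × 45.651579 = 32.41262109 now.
Offer 29 < 32.41262109, so the retailer rejects.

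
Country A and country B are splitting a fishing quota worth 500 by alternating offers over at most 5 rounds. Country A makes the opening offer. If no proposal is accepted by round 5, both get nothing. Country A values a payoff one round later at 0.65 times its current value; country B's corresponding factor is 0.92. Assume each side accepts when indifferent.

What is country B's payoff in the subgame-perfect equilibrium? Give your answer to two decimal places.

257.28

Round 5 (country A proposes): rejection yields 0 for country B; country A offers 0 and keeps 500.
Round 4 (country B proposes): country A can get 500 next round, worth 0.65 × 500 = 325 now. Country B offers 325 and keeps 500 − 325 = 175.
Round 3 (country A proposes): country B can get 175 next round, worth 0.92 × 175 = 161 now, so country A offers 161, keeping 339.
Round 2 (country B proposes): country A can get 339 next round, worth 0.65 × 339 = 220.35 now. Country B offers 220.35 and keeps 500 − 220.35 = 279.65.
Round 1 (country A proposes): country B can get 279.65 next round, worth 0.92 × 279.65 = 257.278 now, so country A offers 257.278, keeping 242.722.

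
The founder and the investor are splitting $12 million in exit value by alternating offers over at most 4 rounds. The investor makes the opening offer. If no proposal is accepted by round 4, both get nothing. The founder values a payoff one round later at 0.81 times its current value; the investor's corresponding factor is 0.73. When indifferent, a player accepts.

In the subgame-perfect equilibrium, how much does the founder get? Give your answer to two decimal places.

Round 4 (the founder proposes): the investor will accept anything ≥ 0, so the founder offers 0 and keeps 12.
Round 3 (the investor proposes): the founder can get 12 next round, worth 0.81 × 12 = 9.72 now, so the investor offers 9.72, keeping 2.28.
Round 2 (the founder proposes): the investor can get 2.28 next round, worth 0.73 × 2.28 = 1.6644 now; the founder offers that and keeps 10.3356.
Round 1 (the investor proposes): the founder can get 10.3356 next round, worth 0.81 × 10.3356 = 8.371836 now, so the investor offers 8.371836, keeping 3.628164.

8.37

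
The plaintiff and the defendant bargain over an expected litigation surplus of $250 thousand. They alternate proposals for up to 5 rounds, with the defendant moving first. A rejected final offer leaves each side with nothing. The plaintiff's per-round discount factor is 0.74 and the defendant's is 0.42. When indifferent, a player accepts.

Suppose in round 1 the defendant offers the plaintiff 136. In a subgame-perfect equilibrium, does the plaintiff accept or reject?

Reject

Round 5 (the defendant proposes): the plaintiff will accept anything ≥ 0, so the defendant offers 0 and keeps 250.
Round 4 (the plaintiff proposes): the defendant can get 250 next round, worth 0.42 × 250 = 105 now; the plaintiff offers that and keeps 145.
Round 3 (the defendant proposes): the plaintiff can get 145 next round, worth 0.74 × 145 = 107.3 now; the defendant offers that and keeps 142.7.
Round 2 (the plaintiff proposes): the defendant can get 142.7 next round, worth 0.42 × 142.7 = 59.934 now; the plaintiff offers that and keeps 190.066.
So by rejecting in round 1, the plaintiff gets 190.066 next round, worth 0.74 × 190.066 = 140.64884 now.
Offer 136 < 140.64884, so the plaintiff rejects.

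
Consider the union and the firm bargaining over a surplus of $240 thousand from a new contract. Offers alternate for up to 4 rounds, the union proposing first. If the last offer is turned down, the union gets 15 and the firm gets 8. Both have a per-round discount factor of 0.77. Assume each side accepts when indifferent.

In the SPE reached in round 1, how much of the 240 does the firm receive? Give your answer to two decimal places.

145.22

Round 4 (the firm proposes): the union gets 15 if talks fail, so the firm offers 15 and keeps 225.
Round 3 (the union proposes): the firm can get 225 next round, worth 0.77 × 225 = 173.25 now. The union offers 173.25 and keeps 240 − 173.25 = 66.75.
Round 2 (the firm proposes): the union can get 66.75 next round, worth 0.77 × 66.75 = 51.3975 now, so the firm offers 51.3975, keeping 188.6025.
Round 1 (the union proposes): the firm can get 188.6025 next round, worth 0.77 × 188.6025 = 145.223925 now, so the union offers 145.223925, keeping 94.776075.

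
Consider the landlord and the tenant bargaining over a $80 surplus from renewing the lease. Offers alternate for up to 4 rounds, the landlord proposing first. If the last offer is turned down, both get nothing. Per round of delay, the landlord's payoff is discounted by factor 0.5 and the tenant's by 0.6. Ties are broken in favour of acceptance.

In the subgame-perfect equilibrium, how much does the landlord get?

Round 4 (the tenant proposes): the landlord will accept anything ≥ 0, so the tenant offers 0 and keeps 80.
Round 3 (the landlord proposes): the tenant can get 80 next round, worth 0.6 × 80 = 48 now. The landlord offers 48 and keeps 80 − 48 = 32.
Round 2 (the tenant proposes): the landlord can get 32 next round, worth 0.5 × 32 = 16 now. The tenant offers 16 and keeps 80 − 16 = 64.
Round 1 (the landlord proposes): the tenant can get 64 next round, worth 0.6 × 64 = 38.4 now, so the landlord offers 38.4, keeping 41.6.

41.6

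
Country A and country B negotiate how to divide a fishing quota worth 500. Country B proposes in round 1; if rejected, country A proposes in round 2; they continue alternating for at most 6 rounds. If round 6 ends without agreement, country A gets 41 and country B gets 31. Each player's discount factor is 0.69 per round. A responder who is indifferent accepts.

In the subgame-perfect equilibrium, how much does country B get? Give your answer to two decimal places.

268.78

Round 6 (country A proposes): country B gets 31 if talks fail, so country A offers 31 and keeps 469.
Round 5 (country B proposes): country A can get 469 next round, worth 0.69 × 469 = 323.61 now. Country B offers 323.61 and keeps 500 − 323.61 = 176.39.
Round 4 (country A proposes): country B can get 176.39 next round, worth 0.69 × 176.39 = 121.7091 now; country A offers that and keeps 378.2909.
Round 3 (country B proposes): country A can get 378.2909 next round, worth 0.69 × 378.2909 = 261.020721 now. Country B offers 261.020721 and keeps 500 − 261.020721 = 238.979279.
Round 2 (country A proposes): country B can get 238.979279 next round, worth 0.69 × 238.979279 = 164.89570251 now, so country A offers 164.89570251, keeping 335.10429749.
Round 1 (country B proposes): country A can get 335.10429749 next round, worth 0.69 × 335.10429749 = 231.2219652681 now. Country B offers 231.2219652681 and keeps 500 − 231.2219652681 = 268.7780347319.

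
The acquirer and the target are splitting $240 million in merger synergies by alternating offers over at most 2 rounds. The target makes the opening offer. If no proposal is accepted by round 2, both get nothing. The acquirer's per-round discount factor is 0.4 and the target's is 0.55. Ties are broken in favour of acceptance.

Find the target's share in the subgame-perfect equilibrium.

By backward induction:
Round 2 (the acquirer proposes): rejection yields 0 for the target; the acquirer offers 0 and keeps 240.
Round 1 (the target proposes): the acquirer can get 240 next round, worth 0.4 × 240 = 96 now. The target offers 96 and keeps 240 − 96 = 144.

144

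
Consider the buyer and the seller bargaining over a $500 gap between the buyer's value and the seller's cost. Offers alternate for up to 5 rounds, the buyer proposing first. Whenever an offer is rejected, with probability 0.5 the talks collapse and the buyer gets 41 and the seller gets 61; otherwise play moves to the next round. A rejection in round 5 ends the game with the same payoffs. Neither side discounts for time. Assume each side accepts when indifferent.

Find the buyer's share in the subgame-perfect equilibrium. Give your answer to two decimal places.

314.63

Round 5 (the buyer proposes): the seller gets 61 if talks fail, so the buyer offers 61 and keeps 439.
Round 4 (the seller proposes): rejecting gives the buyer an expected 0.5 × 439 + 0.5 × 41 = 240; the seller offers that and keeps 260.
Round 3 (the buyer proposes): rejecting gives the seller an expected 0.5 × 260 + 0.5 × 61 = 160.5, so the buyer offers 160.5, keeping 339.5.
Round 2 (the seller proposes): rejecting gives the buyer an expected 0.5 × 339.5 + 0.5 × 41 = 190.25. The seller offers 190.25 and keeps 500 − 190.25 = 309.75.
Round 1 (the buyer proposes): rejecting gives the seller an expected 0.5 × 309.75 + 0.5 × 61 = 185.375. The buyer offers 185.375 and keeps 500 − 185.375 = 314.625.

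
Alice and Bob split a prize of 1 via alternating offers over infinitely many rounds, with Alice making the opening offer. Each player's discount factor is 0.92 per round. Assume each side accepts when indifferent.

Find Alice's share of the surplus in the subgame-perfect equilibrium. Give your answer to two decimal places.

0.52

In a stationary SPE each proposer offers the other exactly their discounted continuation value.
If Alice keeps x when proposing and Bob keeps y when proposing, then x = 1 − 0.92y and y = 1 − 0.92x.
Solving: x = 1(1 − 0.92) / (1 − 0.92·0.92) = 0.08 / 0.1536 ≈ 0.5208.
Bob gets 1 − 0.5208 ≈ 0.4792.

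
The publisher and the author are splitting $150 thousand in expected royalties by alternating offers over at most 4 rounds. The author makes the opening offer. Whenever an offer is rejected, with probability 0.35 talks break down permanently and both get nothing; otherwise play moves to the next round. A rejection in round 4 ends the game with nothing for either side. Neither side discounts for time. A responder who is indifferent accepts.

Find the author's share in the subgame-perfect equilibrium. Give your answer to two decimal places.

Round 4 (the publisher proposes): rejection yields 0 for the author; the publisher offers 0 and keeps 150.
Round 3 (the author proposes): rejecting gives the publisher an expected 0.65 × 150 = 97.5. The author offers 97.5 and keeps 150 − 97.5 = 52.5.
Round 2 (the publisher proposes): rejecting gives the author an expected 0.65 × 52.5 = 34.125; the publisher offers that and keeps 115.875.
Round 1 (the author proposes): rejecting gives the publisher an expected 0.65 × 115.875 = 75.31875, so the author offers 75.31875, keeping 74.68125.

74.68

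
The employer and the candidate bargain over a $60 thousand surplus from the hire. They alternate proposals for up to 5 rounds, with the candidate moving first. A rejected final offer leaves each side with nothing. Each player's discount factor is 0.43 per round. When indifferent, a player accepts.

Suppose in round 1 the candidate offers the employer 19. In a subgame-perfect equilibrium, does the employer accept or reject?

Accept

Work out the employer's continuation value if the offer is rejected.
Round 5 (the candidate proposes): rejection yields 0 for the employer; the candidate offers 0 and keeps 60.
Round 4 (the employer proposes): the candidate can get 60 next round, worth 0.43 × 60 = 25.8 now. The employer offers 25.8 and keeps 60 − 25.8 = 34.2.
Round 3 (the candidate proposes): the employer can get 34.2 next round, worth 0.43 × 34.2 = 14.706 now; the candidate offers that and keeps 45.294.
Round 2 (the employer proposes): the candidate can get 45.294 next round, worth 0.43 × 45.294 = 19.47642 now; the employer offers that and keeps 40.52358.
So by rejecting in round 1, the employer gets 40.52358 next round, worth 0.43 × 40.52358 = 17.4251394 now.
Offer 19 ≥ 17.4251394, so the employer accepts.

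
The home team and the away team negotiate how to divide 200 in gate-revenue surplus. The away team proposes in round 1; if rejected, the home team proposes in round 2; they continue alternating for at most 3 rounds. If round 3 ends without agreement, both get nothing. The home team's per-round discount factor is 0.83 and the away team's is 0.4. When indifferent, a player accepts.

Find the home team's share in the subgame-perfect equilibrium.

99.6

Round 3 (the away team proposes): rejection yields 0 for the home team; the away team offers 0 and keeps 200.
Round 2 (the home team proposes): the away team can get 200 next round, worth 0.4 × 200 = 80 now; the home team offers that and keeps 120.
Round 1 (the away team proposes): the home team can get 120 next round, worth 0.83 × 120 = 99.6 now; the away team offers that and keeps 100.4.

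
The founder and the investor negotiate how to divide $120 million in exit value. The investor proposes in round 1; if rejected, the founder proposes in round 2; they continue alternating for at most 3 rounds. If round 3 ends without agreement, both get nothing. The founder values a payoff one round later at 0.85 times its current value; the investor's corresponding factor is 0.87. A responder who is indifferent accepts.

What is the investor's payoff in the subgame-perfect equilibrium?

Work backward from the last round.
Round 3 (the investor proposes): rejection yields 0 for the founder; the investor offers 0 and keeps 120.
Round 2 (the founder proposes): the investor can get 120 next round, worth 0.87 × 120 = 104.4 now; the founder offers that and keeps 15.6.
Round 1 (the investor proposes): the founder can get 15.6 next round, worth 0.85 × 15.6 = 13.26 now. The investor offers 13.26 and keeps 120 − 13.26 = 106.74.

106.74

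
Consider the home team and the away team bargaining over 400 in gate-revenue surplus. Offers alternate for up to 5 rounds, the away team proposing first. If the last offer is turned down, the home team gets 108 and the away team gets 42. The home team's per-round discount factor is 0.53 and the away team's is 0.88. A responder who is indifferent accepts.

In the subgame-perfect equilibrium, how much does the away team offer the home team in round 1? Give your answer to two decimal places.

60.80

Round 5 (the away team proposes): the home team gets 108 if talks fail, so the away team offers 108 and keeps 292.
Round 4 (the home team proposes): the away team can get 292 next round, worth 0.88 × 292 = 256.96 now. The home team offers 256.96 and keeps 400 − 256.96 = 143.04.
Round 3 (the away team proposes): the home team can get 143.04 next round, worth 0.53 × 143.04 = 75.8112 now, so the away team offers 75.8112, keeping 324.1888.
Round 2 (the home team proposes): the away team can get 324.1888 next round, worth 0.88 × 324.1888 = 285.286144 now, so the home team offers 285.286144, keeping 114.713856.
Round 1 (the away team proposes): the home team can get 114.713856 next round, worth 0.53 × 114.713856 = 60.79834368 now. The away team offers 60.79834368 and keeps 400 − 60.79834368 = 339.20165632.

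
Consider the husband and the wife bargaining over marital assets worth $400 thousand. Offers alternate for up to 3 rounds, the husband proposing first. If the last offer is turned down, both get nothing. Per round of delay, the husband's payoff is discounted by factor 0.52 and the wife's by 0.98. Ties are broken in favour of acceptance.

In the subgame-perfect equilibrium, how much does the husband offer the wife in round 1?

188.16

By backward induction:
Round 3 (the husband proposes): the wife will accept anything ≥ 0, so the husband offers 0 and keeps 400.
Round 2 (the wife proposes): the husband can get 400 next round, worth 0.52 × 400 = 208 now, so the wife offers 208, keeping 192.
Round 1 (the husband proposes): the wife can get 192 next round, worth 0.98 × 192 = 188.16 now; the husband offers that and keeps 211.84.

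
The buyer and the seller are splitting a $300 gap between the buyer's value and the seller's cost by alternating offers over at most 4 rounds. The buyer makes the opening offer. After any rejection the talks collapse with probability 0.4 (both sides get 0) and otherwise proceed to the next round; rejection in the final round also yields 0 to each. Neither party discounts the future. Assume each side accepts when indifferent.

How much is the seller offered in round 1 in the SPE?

136.8

Round 4 (the seller proposes): rejection yields 0 for the buyer; the seller offers 0 and keeps 300.
Round 3 (the buyer proposes): rejecting gives the seller an expected 0.6 × 300 = 180; the buyer offers that and keeps 120.
Round 2 (the seller proposes): rejecting gives the buyer an expected 0.6 × 120 = 72, so the seller offers 72, keeping 228.
Round 1 (the buyer proposes): rejecting gives the seller an expected 0.6 × 228 = 136.8. The buyer offers 136.8 and keeps 300 − 136.8 = 163.2.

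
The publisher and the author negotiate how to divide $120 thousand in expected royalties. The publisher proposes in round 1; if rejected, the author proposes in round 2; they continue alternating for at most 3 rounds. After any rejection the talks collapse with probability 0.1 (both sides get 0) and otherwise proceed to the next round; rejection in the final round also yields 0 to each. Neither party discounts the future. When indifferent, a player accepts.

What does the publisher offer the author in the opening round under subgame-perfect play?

By backward induction:
Round 3 (the publisher proposes): rejection yields 0 for the author; the publisher offers 0 and keeps 120.
Round 2 (the author proposes): rejecting gives the publisher an expected 0.9 × 120 = 108, so the author offers 108, keeping 12.
Round 1 (the publisher proposes): rejecting gives the author an expected 0.9 × 12 = 10.8. The publisher offers 10.8 and keeps 120 − 10.8 = 109.2.

10.8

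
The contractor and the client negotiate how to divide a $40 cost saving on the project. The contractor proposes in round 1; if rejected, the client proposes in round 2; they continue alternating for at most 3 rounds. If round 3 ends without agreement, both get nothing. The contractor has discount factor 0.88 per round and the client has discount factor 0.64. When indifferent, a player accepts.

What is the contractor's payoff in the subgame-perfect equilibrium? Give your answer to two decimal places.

Round 3 (the contractor proposes): the client will accept anything ≥ 0, so the contractor offers 0 and keeps 40.
Round 2 (the client proposes): the contractor can get 40 next round, worth 0.88 × 40 = 35.2 now, so the client offers 35.2, keeping 4.8.
Round 1 (the contractor proposes): the client can get 4.8 next round, worth 0.64 × 4.8 = 3.072 now. The contractor offers 3.072 and keeps 40 − 3.072 = 36.928.

36.93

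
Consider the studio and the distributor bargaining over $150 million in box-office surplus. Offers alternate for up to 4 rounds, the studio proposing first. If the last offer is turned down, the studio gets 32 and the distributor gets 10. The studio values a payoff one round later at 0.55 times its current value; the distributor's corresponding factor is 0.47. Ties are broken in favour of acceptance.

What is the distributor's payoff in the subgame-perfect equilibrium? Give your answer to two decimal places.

46.06

Round 4 (the distributor proposes): the studio gets 32 if talks fail, so the distributor offers 32 and keeps 118.
Round 3 (the studio proposes): the distributor can get 118 next round, worth 0.47 × 118 = 55.46 now; the studio offers that and keeps 94.54.
Round 2 (the distributor proposes): the studio can get 94.54 next round, worth 0.55 × 94.54 = 51.997 now. The distributor offers 51.997 and keeps 150 − 51.997 = 98.003.
Round 1 (the studio proposes): the distributor can get 98.003 next round, worth 0.47 × 98.003 = 46.06141 now, so the studio offers 46.06141, keeping 103.93859.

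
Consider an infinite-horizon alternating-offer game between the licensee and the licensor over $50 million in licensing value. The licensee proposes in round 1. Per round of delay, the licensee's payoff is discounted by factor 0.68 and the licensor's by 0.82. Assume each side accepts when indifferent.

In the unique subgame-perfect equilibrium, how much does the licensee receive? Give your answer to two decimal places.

Let x be the licensee's share when the licensee proposes and y be the licensor's share when the licensor proposes.
The licensor accepts iff offered ≥ 0.82·y, so x = 50 − 0.82y. Symmetrically y = 50 − 0.68x.
Substituting: x = 50 − 0.82(50 − 0.68x), giving x(1 − 0.68·0.82) = 50(1 − 0.82).
So x = 50 × 0.18 / 0.4424 ≈ 20.3436, and the licensor receives 50 − x ≈ 29.6564.

20.34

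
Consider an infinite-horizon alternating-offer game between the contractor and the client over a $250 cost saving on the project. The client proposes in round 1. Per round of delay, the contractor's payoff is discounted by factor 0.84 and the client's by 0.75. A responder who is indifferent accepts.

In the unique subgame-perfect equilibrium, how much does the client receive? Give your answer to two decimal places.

108.11

When the client proposes, the contractor accepts any offer worth at least 0.84 times what the contractor would get by proposing next round; and vice versa.
This gives x = 250 − 0.84y and y = 250 − 0.75x, where x and y are each side's share when it proposes.
Hence (1 − 0.84·0.75)x = 250(1 − 0.84), i.e. 0.37·x = 40.
x ≈ 108.1081; the contractor's share is 250 − x ≈ 141.8919.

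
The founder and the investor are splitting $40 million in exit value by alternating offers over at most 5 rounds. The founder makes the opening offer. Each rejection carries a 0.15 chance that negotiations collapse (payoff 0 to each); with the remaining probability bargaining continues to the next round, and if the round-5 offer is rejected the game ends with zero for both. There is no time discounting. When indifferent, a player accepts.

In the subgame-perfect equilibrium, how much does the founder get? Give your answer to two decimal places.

31.22

Round 5 (the founder proposes): the investor will accept anything ≥ 0, so the founder offers 0 and keeps 40.
Round 4 (the investor proposes): rejecting gives the founder an expected 0.85 × 40 = 34, so the investor offers 34, keeping 6.
Round 3 (the founder proposes): rejecting gives the investor an expected 0.85 × 6 = 5.1; the founder offers that and keeps 34.9.
Round 2 (the investor proposes): rejecting gives the founder an expected 0.85 × 34.9 = 29.665. The investor offers 29.665 and keeps 40 − 29.665 = 10.335.
Round 1 (the founder proposes): rejecting gives the investor an expected 0.85 × 10.335 = 8.78475; the founder offers that and keeps 31.21525.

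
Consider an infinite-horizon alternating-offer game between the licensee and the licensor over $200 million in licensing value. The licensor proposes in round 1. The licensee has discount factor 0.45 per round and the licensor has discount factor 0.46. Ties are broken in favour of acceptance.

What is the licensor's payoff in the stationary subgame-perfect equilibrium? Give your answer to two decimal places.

When the licensor proposes, the licensee accepts any offer worth at least 0.45 times what the licensee would get by proposing next round; and vice versa.
This gives x = 200 − 0.45y and y = 200 − 0.46x, where x and y are each side's share when it proposes.
Hence (1 − 0.45·0.46)x = 200(1 − 0.45), i.e. 0.793·x = 110.
x ≈ 138.7137; the licensee's share is 200 − x ≈ 61.2863.

138.71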